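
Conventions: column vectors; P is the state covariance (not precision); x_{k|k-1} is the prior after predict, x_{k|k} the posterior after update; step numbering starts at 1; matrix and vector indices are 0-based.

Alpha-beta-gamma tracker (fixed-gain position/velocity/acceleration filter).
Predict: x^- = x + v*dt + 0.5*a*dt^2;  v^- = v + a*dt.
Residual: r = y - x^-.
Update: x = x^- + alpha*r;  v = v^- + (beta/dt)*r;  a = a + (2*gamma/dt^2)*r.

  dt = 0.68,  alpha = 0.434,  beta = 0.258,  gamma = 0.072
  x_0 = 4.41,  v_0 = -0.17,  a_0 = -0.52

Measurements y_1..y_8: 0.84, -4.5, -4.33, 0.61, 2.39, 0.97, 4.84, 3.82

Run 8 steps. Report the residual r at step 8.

resid = -6.7428

step 1: x_pred=4.1742  r=-3.3342  x^+=2.7271  v^+=-1.7886  a^+=-1.5583
step 2: x_pred=1.1506  r=-5.6506  x^+=-1.3018  v^+=-4.9922  a^+=-3.3180
step 3: x_pred=-5.4636  r=1.1336  x^+=-4.9716  v^+=-6.8184  a^+=-2.9650
step 4: x_pred=-10.2936  r=10.9036  x^+=-5.5614  v^+=-4.6976  a^+=0.4306
step 5: x_pred=-8.6563  r=11.0463  x^+=-3.8622  v^+=-0.2137  a^+=3.8706
step 6: x_pred=-3.1126  r=4.0826  x^+=-1.3408  v^+=3.9673  a^+=5.1420
step 7: x_pred=2.5458  r=2.2942  x^+=3.5415  v^+=8.3343  a^+=5.8565
step 8: x_pred=10.5628  r=-6.7428  x^+=7.6364  v^+=9.7584  a^+=3.7566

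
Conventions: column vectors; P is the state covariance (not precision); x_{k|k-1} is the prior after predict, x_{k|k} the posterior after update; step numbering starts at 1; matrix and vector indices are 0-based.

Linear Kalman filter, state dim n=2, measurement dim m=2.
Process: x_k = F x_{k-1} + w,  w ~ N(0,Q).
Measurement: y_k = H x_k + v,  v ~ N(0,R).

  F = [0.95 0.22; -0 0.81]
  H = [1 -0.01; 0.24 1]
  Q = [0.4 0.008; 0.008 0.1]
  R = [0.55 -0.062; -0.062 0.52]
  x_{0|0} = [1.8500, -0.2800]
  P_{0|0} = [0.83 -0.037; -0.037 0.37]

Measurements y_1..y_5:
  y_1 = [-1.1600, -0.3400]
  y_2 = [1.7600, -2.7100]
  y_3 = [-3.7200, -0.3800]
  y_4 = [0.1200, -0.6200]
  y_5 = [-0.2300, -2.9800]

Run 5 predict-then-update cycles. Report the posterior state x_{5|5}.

step 1: x^-=[1.6959, -0.2268]  P^-=[1.1515 0.0455; 0.0455 0.3428]  S=[1.7006 0.2563; 0.2563 0.9509]  K=[0.6523 0.1626; -0.0327 0.3807]  nu=[-2.8582, -0.5202]  x^+=[-0.2532, -0.3315]  P^+=[0.3483 -0.0395; -0.0395 0.2095]
step 2: x^-=[-0.3134, -0.2685]  P^-=[0.7080 0.0150; 0.0150 0.2374]  S=[1.2577 0.1205; 0.1205 0.8054]  K=[0.5487 0.1475; -0.0189 0.3021]  nu=[2.0708, -2.3662]  x^+=[0.4738, -1.0226]  P^+=[0.2924 -0.0275; -0.0275 0.1649]
step 3: x^-=[0.2251, -0.8283]  P^-=[0.6603 0.0162; 0.0162 0.2082]  S=[1.2100 0.1106; 0.1106 0.7740]  K=[0.5319 0.1497; -0.0135 0.2759]  nu=[-3.9534, 0.3943]  x^+=[-1.8187, -0.6660]  P^+=[0.2830 -0.0230; -0.0230 0.1498]
step 4: x^-=[-1.8743, -0.5395]  P^-=[0.6531 0.0170; 0.0170 0.1983]  S=[1.2027 0.1097; 0.1097 0.7641]  K=[0.5290 0.1514; -0.0119 0.2666]  nu=[1.9889, 0.3693]  x^+=[-0.7662, -0.4646]  P^+=[0.2814 -0.0216; -0.0216 0.1445]
step 5: x^-=[-0.8301, -0.3763]  P^-=[0.6519 0.0171; 0.0171 0.1948]  S=[1.2016 0.1096; 0.1096 0.7606]  K=[0.5285 0.1521; -0.0114 0.2632]  nu=[0.5963, -2.4045]  x^+=[-0.8806, -1.0160]  P^+=[0.2810 -0.0211; -0.0211 0.1426]

x_post = [-0.8806, -1.0160]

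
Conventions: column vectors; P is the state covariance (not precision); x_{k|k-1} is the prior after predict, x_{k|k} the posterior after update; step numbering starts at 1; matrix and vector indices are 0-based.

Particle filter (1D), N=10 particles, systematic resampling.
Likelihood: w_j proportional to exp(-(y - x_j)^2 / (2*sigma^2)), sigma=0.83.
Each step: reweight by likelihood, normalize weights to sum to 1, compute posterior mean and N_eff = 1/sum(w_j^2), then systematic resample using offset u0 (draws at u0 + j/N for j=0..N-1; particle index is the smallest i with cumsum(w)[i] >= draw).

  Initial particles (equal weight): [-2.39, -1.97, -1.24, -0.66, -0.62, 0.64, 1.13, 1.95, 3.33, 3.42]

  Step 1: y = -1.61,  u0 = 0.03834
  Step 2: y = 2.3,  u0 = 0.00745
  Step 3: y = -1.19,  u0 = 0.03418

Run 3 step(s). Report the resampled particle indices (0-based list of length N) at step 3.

step 1: w=[0.1838, 0.2602, 0.2588, 0.1485, 0.1403, 0.0072, 0.0012, 0.0000, 0.0000, 0.0000]  mean=-1.4515  Neff=4.7573  idx=[0, 0, 1, 1, 1, 2, 2, 3, 3, 4]
step 2: w=[0.0000, 0.0000, 0.0003, 0.0003, 0.0003, 0.0195, 0.0195, 0.3013, 0.3013, 0.3574]  mean=-0.6697  Neff=3.2254  idx=[5, 7, 7, 7, 8, 8, 8, 9, 9, 9]
step 3: w=[0.1208, 0.0987, 0.0987, 0.0987, 0.0987, 0.0987, 0.0987, 0.0956, 0.0956, 0.0956]  mean=-0.7186  Neff=9.9501  idx=[0, 1, 2, 3, 4, 5, 6, 7, 8, 9]

resampled_idx = [0, 1, 2, 3, 4, 5, 6, 7, 8, 9]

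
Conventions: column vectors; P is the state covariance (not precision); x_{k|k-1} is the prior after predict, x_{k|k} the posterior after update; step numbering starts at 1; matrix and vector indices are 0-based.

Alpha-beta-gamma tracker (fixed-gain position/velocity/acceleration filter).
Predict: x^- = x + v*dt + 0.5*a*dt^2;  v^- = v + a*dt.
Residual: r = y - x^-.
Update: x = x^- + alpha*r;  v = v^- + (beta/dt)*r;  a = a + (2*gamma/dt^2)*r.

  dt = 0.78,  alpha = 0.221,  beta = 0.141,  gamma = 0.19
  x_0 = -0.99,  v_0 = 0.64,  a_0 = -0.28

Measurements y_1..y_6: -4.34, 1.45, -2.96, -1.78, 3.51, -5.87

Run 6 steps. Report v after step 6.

v_post = 4.9480

step 1: x_pred=-0.5760  r=-3.7640  x^+=-1.4078  v^+=-0.2588  a^+=-2.6310
step 2: x_pred=-2.4100  r=3.8600  x^+=-1.5570  v^+=-1.6132  a^+=-0.2200
step 3: x_pred=-2.8822  r=-0.0778  x^+=-2.8994  v^+=-1.7989  a^+=-0.2686
step 4: x_pred=-4.3842  r=2.6042  x^+=-3.8087  v^+=-1.5376  a^+=1.3580
step 5: x_pred=-4.5950  r=8.1050  x^+=-2.8038  v^+=0.9867  a^+=6.4202
step 6: x_pred=-0.0811  r=-5.7889  x^+=-1.3605  v^+=4.9480  a^+=2.8046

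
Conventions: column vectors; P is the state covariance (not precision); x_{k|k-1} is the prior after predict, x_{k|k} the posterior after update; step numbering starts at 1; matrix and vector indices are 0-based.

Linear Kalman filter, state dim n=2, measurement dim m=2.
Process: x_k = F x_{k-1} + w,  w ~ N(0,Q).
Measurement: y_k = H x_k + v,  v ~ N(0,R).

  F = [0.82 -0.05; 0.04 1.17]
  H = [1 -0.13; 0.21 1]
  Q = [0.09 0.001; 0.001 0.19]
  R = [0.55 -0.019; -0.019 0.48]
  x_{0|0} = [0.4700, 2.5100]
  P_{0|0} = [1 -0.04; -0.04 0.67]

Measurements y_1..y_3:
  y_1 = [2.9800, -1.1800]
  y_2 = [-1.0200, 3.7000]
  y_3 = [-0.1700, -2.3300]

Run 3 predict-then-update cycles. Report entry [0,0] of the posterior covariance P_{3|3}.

P_post[0,0] = 0.1558

step 1: x^-=[0.2599, 2.9555]  P^-=[0.7674 -0.0437; -0.0437 1.1050]  S=[1.3474 -0.0440; -0.0440 1.6005]  K=[0.5766 0.0892; -0.1168 0.6815]  nu=[3.1043, -4.1901]  x^+=[1.6761, -0.2625]  P^+=[0.3111 -0.0335; -0.0335 0.3364]
step 2: x^-=[1.3875, -0.2400]  P^-=[0.3028 -0.0405; -0.0405 0.6478]  S=[0.8743 -0.0790; -0.0790 1.1241]  K=[0.3565 0.0456; -0.0918 0.5622]  nu=[-2.4387, 3.6487]  x^+=[0.6845, 2.0353]  P^+=[0.1919 -0.0252; -0.0252 0.2769]
step 3: x^-=[0.4595, 2.4087]  P^-=[0.2218 -0.0330; -0.0330 0.5670]  S=[0.7900 -0.0783; -0.0783 1.0429]  K=[0.2896 0.0347; -0.0825 0.5308]  nu=[-0.3164, -4.8352]  x^+=[0.2000, -0.1319]  P^+=[0.1558 -0.0216; -0.0216 0.2609]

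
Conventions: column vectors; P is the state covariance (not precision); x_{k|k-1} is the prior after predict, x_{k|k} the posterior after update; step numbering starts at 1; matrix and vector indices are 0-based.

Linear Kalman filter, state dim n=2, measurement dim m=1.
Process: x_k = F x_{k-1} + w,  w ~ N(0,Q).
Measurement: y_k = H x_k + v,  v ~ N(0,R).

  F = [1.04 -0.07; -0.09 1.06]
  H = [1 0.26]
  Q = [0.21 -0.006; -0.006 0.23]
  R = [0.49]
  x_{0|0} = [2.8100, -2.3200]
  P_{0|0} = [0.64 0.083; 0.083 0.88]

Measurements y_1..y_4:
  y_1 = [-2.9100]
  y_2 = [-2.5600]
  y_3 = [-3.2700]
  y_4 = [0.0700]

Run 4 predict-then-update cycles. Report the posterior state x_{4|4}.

step 1: x^-=[3.0848, -2.7121]  P^-=[0.8945 -0.0392; -0.0392 1.2081]  S=[1.4457]  K=[0.6116; 0.1902]  nu=[-5.2897]  x^+=[-0.1505, -3.7180]  P^+=[0.3536 -0.2073; -0.2073 1.1558]
step 2: x^-=[0.1037, -3.9275]  P^-=[0.6283 -0.3547; -0.3547 1.5711]  S=[1.0401]  K=[0.5154; 0.0517]  nu=[-1.6426]  x^+=[-0.7429, -4.0124]  P^+=[0.3520 -0.3824; -0.3824 1.5683]
step 3: x^-=[-0.4918, -4.1863]  P^-=[0.6541 -0.5793; -0.5793 2.0680]  S=[0.9826]  K=[0.5124; -0.0424]  nu=[-1.6898]  x^+=[-1.3575, -4.1147]  P^+=[0.3961 -0.5580; -0.5580 2.0662]
step 4: x^-=[-1.1238, -4.2394]  P^-=[0.7298 -0.8150; -0.8150 2.6613]  S=[0.9759]  K=[0.5307; -0.1261]  nu=[2.2961]  x^+=[0.0947, -4.5290]  P^+=[0.4550 -0.7497; -0.7497 2.6458]

x_post = [0.0947, -4.5290]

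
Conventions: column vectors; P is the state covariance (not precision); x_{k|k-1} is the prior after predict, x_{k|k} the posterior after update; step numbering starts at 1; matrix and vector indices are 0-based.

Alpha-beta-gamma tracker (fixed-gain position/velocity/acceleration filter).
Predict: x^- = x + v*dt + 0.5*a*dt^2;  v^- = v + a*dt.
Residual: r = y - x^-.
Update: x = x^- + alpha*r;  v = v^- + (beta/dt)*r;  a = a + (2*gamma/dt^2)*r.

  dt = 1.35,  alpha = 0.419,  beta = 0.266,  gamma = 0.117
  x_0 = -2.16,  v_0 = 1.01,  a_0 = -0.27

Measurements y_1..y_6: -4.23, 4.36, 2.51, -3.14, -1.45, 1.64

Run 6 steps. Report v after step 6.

step 1: x_pred=-1.0425  r=-3.1875  x^+=-2.3781  v^+=0.0175  a^+=-0.6793
step 2: x_pred=-2.9735  r=7.3335  x^+=0.0992  v^+=0.5454  a^+=0.2623
step 3: x_pred=1.0746  r=1.4354  x^+=1.6760  v^+=1.1824  a^+=0.4466
step 4: x_pred=3.6793  r=-6.8193  x^+=0.8220  v^+=0.4417  a^+=-0.4289
step 5: x_pred=1.0274  r=-2.4774  x^+=-0.0106  v^+=-0.6255  a^+=-0.7470
step 6: x_pred=-1.5358  r=3.1758  x^+=-0.2051  v^+=-1.0082  a^+=-0.3393

v_post = -1.0082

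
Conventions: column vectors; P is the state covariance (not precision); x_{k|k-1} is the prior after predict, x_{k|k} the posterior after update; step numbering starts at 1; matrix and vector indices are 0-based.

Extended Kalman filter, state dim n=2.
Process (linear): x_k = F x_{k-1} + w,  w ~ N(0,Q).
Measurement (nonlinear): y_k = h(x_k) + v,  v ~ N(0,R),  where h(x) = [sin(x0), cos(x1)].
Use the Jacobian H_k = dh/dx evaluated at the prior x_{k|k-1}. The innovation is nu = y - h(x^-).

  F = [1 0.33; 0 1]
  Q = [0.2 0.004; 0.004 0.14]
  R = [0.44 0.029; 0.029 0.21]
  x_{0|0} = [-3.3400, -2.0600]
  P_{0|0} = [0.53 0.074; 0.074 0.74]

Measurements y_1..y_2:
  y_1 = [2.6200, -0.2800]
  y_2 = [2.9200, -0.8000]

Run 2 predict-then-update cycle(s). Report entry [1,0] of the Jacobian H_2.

H_jac[1,0] = 0.0000

step 1: x^-=[-4.0198, -2.0600]  P^-=[0.8594 0.3222; 0.3222 0.8800]  H_jac=[-0.6385 0.0000; 0.0000 0.8827]  S=[0.7904 -0.1526; -0.1526 0.8957]  K=[-0.6545 0.2060; -0.0960 0.8509]  nu=[1.8504, 0.1899]  x^+=[-5.1918, -2.0760]  P^+=[0.4417 0.0275; 0.0275 0.1993]
step 2: x^-=[-5.8769, -2.0760]  P^-=[0.6815 0.0973; 0.0973 0.3393]  H_jac=[0.9186 0.0000; 0.0000 0.8751]  S=[1.0151 0.1072; 0.1072 0.4698]  K=[0.6124 0.0415; 0.0218 0.6270]  nu=[2.5248, -0.3160]  x^+=[-4.3439, -2.2191]  P^+=[0.2946 0.0302; 0.0302 0.1512]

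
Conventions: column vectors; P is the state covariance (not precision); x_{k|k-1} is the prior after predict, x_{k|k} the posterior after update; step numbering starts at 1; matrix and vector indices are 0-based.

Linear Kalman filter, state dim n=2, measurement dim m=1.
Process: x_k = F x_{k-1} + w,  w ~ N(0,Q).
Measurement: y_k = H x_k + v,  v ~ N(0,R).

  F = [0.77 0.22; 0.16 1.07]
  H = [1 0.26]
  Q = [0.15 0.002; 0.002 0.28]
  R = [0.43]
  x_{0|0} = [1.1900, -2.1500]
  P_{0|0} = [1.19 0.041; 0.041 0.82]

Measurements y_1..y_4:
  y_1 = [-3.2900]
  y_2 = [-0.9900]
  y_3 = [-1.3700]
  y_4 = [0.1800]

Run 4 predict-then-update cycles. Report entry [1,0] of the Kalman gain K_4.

step 1: x^-=[0.4433, -2.1101]  P^-=[0.9091 0.3769; 0.3769 1.2633]  S=[1.6205]  K=[0.6215; 0.4353]  nu=[-3.1847]  x^+=[-1.5359, -3.4962]  P^+=[0.2832 -0.0615; -0.0615 0.9563]
step 2: x^-=[-1.9518, -3.9867]  P^-=[0.3434 0.2092; 0.2092 1.3611]  S=[0.9742]  K=[0.4083; 0.5780]  nu=[1.9984]  x^+=[-1.1359, -2.8316]  P^+=[0.1810 -0.0207; -0.0207 1.0356]
step 3: x^-=[-1.4976, -3.2116]  P^-=[0.3004 0.2503; 0.2503 1.4632]  S=[0.9595]  K=[0.3809; 0.6574]  nu=[0.9626]  x^+=[-1.1309, -2.5788]  P^+=[0.1612 0.0100; 0.0100 1.0486]
step 4: x^-=[-1.4381, -2.9403]  P^-=[0.2997 0.2773; 0.2773 1.4881]  S=[0.9745]  K=[0.3815; 0.6816]  nu=[2.3826]  x^+=[-0.5291, -1.3163]  P^+=[0.1579 0.0239; 0.0239 1.0354]

K[1,0] = 0.6816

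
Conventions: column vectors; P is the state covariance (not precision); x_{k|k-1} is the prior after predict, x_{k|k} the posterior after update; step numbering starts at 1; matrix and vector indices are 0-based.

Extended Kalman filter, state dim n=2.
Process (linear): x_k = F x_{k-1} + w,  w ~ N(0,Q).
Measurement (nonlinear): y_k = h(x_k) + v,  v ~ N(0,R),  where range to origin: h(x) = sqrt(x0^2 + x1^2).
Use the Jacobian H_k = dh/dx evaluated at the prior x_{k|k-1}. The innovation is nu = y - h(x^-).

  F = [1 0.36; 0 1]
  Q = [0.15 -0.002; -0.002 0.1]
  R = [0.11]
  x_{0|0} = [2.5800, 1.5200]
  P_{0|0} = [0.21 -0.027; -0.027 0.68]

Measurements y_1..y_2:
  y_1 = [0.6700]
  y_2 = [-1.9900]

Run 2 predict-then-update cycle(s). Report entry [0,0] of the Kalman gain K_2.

step 1: x^-=[3.1272, 1.5200]  P^-=[0.4287 0.2158; 0.2158 0.7800]  H_jac=[0.8994 0.4372]  S=[0.7755]  K=[0.6188; 0.6899]  nu=[-2.8070]  x^+=[1.3902, -0.4167]  P^+=[0.1317 -0.1153; -0.1153 0.4108]
step 2: x^-=[1.2402, -0.4167]  P^-=[0.2520 0.0306; 0.0306 0.5108]  H_jac=[0.9479 -0.3185]  S=[0.3697]  K=[0.6196; -0.3616]  nu=[-3.2983]  x^+=[-0.8034, 0.7760]  P^+=[0.1100 0.1134; 0.1134 0.4625]

K[0,0] = 0.6196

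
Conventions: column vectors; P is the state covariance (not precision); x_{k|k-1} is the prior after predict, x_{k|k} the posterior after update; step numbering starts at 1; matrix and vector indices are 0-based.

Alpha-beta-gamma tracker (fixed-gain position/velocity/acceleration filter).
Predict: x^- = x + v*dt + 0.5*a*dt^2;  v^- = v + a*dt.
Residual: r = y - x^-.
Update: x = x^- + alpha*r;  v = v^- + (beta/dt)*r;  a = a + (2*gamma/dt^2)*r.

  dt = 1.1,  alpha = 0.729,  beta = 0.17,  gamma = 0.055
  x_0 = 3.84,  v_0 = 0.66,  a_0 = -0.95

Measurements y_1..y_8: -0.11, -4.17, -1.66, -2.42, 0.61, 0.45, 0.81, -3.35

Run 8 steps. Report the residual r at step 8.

step 1: x_pred=3.9912  r=-4.1013  x^+=1.0014  v^+=-1.0188  a^+=-1.3228
step 2: x_pred=-0.9196  r=-3.2504  x^+=-3.2891  v^+=-2.9763  a^+=-1.6183
step 3: x_pred=-7.5422  r=5.8822  x^+=-3.2541  v^+=-3.8474  a^+=-1.0836
step 4: x_pred=-8.1418  r=5.7218  x^+=-3.9706  v^+=-4.1551  a^+=-0.5634
step 5: x_pred=-8.8821  r=9.4921  x^+=-1.9623  v^+=-3.3079  a^+=0.2995
step 6: x_pred=-5.4198  r=5.8698  x^+=-1.1407  v^+=-2.0713  a^+=0.8331
step 7: x_pred=-2.9151  r=3.7251  x^+=-0.1995  v^+=-0.5792  a^+=1.1718
step 8: x_pred=-0.1277  r=-3.2223  x^+=-2.4768  v^+=0.2118  a^+=0.8788

resid = -3.2223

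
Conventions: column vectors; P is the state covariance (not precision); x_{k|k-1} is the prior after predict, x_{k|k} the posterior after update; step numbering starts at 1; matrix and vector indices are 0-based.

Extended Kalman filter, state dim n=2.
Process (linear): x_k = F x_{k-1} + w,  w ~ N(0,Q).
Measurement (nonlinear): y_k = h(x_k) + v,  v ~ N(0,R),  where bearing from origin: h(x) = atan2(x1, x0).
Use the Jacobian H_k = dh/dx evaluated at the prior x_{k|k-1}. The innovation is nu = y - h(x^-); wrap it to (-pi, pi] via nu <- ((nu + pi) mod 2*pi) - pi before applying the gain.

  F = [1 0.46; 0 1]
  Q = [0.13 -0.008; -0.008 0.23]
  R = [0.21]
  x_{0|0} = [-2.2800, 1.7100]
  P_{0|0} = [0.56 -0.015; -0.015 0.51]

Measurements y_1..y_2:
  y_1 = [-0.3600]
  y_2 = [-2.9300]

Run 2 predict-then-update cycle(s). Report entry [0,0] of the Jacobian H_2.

step 1: x^-=[-1.4934, 1.7100]  P^-=[0.7841 0.2116; 0.2116 0.7400]  H_jac=[-0.3318 -0.2897]  S=[0.3991]  K=[-0.8054; -0.7131]  nu=[-2.6487]  x^+=[0.6399, 3.5988]  P^+=[0.5252 -0.0176; -0.0176 0.5370]
step 2: x^-=[2.2954, 3.5988]  P^-=[0.7526 0.2214; 0.2214 0.7670]  H_jac=[-0.1975 0.1260]  S=[0.2405]  K=[-0.5021; 0.2199]  nu=[2.3501]  x^+=[1.1153, 4.1157]  P^+=[0.6920 0.2480; 0.2480 0.7554]

H_jac[0,0] = -0.1975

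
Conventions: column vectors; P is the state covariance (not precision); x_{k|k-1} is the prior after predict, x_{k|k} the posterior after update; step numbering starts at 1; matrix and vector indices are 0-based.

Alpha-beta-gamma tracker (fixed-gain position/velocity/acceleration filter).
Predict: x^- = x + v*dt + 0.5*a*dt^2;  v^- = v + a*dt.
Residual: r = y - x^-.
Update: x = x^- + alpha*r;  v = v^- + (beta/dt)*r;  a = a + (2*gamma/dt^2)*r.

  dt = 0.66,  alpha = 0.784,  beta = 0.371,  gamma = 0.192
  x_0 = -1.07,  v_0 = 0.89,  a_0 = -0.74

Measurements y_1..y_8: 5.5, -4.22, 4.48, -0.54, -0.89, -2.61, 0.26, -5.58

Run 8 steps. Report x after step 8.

step 1: x_pred=-0.6438  r=6.1438  x^+=4.1729  v^+=3.8551  a^+=4.6760
step 2: x_pred=7.7358  r=-11.9558  x^+=-1.6376  v^+=0.2207  a^+=-5.8635
step 3: x_pred=-2.7690  r=7.2490  x^+=2.9142  v^+=0.4256  a^+=0.5267
step 4: x_pred=3.3098  r=-3.8498  x^+=0.2916  v^+=-1.3908  a^+=-2.8670
step 5: x_pred=-1.2508  r=0.3608  x^+=-0.9679  v^+=-3.0803  a^+=-2.5490
step 6: x_pred=-3.5561  r=0.9461  x^+=-2.8144  v^+=-4.2308  a^+=-1.7149
step 7: x_pred=-5.9802  r=6.2402  x^+=-1.0879  v^+=-1.8549  a^+=3.7860
step 8: x_pred=-1.4875  r=-4.0925  x^+=-4.6960  v^+=-1.6566  a^+=0.1783

x_post = -4.6960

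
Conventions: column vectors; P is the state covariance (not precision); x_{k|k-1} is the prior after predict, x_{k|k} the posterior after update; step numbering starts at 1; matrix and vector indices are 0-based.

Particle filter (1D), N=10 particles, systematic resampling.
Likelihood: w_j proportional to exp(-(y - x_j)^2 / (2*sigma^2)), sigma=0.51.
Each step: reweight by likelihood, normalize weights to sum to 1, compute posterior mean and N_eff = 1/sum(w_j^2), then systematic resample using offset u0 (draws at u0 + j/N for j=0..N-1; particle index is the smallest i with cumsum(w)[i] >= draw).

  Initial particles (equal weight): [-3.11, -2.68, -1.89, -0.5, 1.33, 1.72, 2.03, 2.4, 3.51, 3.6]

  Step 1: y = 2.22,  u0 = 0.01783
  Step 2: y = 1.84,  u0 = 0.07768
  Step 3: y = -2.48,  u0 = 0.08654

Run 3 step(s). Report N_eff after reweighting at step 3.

step 1: w=[0.0000, 0.0000, 0.0000, 0.0000, 0.0786, 0.2228, 0.3361, 0.3385, 0.0147, 0.0093]  mean=2.0675  Neff=3.5249  idx=[4, 5, 5, 6, 6, 6, 6, 7, 7, 7]
step 2: w=[0.0765, 0.1227, 0.1227, 0.1177, 0.1177, 0.1177, 0.1177, 0.0690, 0.0690, 0.0690]  mean=1.9770  Neff=9.4595  idx=[1, 1, 2, 3, 4, 5, 6, 6, 8, 9]
step 3: w=[0.3303, 0.3303, 0.3303, 0.0018, 0.0018, 0.0018, 0.0018, 0.0018, 0.0000, 0.0000]  mean=1.7229  Neff=3.0558  idx=[0, 0, 0, 1, 1, 1, 2, 2, 2, 2]

N_eff = 3.0558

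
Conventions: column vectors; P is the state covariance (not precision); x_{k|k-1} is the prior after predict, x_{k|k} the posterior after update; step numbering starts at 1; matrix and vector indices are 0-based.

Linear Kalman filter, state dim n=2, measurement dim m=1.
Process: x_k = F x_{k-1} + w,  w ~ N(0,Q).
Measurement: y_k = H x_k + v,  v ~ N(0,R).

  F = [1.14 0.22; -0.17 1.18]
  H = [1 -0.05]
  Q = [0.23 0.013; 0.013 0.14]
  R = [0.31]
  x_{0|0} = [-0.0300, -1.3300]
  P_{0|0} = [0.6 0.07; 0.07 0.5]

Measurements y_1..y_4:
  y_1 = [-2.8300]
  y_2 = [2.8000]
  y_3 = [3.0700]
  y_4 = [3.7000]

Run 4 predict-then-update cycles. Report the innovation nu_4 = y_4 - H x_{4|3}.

step 1: x^-=[-0.3268, -1.5643]  P^-=[1.0691 0.1181; 0.1181 0.8255]  S=[1.3693]  K=[0.7764; 0.0561]  nu=[-2.5814]  x^+=[-2.3311, -1.7091]  P^+=[0.2436 0.0584; 0.0584 0.8211]
step 2: x^-=[-3.0334, -1.6204]  P^-=[0.6157 0.2554; 0.2554 1.2670]  S=[0.9033]  K=[0.6674; 0.2126]  nu=[5.7524]  x^+=[0.8060, -0.3974]  P^+=[0.2133 0.1272; 0.1272 1.2261]
step 3: x^-=[0.8314, -0.6060]  P^-=[0.6303 0.4563; 0.4563 1.8024]  S=[0.8992]  K=[0.6756; 0.4073]  nu=[2.2083]  x^+=[2.3233, 0.2934]  P^+=[0.2199 0.2089; 0.2089 1.6532]
step 4: x^-=[2.7132, -0.0487]  P^-=[0.7006 0.6728; 0.6728 2.3645]  S=[0.9492]  K=[0.7026; 0.5842]  nu=[0.9844]  x^+=[3.4048, 0.5264]  P^+=[0.2320 0.2831; 0.2831 2.0405]

innov = [0.9844]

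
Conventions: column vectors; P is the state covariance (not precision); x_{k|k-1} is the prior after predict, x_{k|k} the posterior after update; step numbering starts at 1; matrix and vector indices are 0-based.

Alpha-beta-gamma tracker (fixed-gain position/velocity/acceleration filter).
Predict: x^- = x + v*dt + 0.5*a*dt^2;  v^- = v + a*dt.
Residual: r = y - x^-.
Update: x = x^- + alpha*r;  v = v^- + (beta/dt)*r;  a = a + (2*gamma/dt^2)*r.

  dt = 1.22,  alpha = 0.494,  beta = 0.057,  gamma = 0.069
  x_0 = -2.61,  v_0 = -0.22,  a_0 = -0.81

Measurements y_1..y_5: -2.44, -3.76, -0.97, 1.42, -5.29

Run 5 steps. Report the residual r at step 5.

step 1: x_pred=-3.4812  r=1.0412  x^+=-2.9668  v^+=-1.1596  a^+=-0.7135
step 2: x_pred=-4.9125  r=1.1525  x^+=-4.3431  v^+=-1.9761  a^+=-0.6066
step 3: x_pred=-7.2055  r=6.2355  x^+=-4.1251  v^+=-2.4249  a^+=-0.0285
step 4: x_pred=-7.1047  r=8.5247  x^+=-2.8935  v^+=-2.0613  a^+=0.7619
step 5: x_pred=-4.8413  r=-0.4487  x^+=-5.0630  v^+=-1.1528  a^+=0.7203

resid = -0.4487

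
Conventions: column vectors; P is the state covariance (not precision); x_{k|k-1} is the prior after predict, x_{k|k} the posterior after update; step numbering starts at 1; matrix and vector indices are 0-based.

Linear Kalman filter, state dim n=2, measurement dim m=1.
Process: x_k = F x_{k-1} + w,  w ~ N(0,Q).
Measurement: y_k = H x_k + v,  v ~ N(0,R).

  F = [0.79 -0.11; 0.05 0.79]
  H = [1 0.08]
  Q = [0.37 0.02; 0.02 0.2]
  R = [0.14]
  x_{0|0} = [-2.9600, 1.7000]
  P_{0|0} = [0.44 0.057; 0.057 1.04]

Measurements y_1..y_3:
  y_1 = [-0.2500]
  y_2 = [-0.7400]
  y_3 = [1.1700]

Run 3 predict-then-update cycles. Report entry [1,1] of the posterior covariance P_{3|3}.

step 1: x^-=[-2.5254, 1.1950]  P^-=[0.6473 -0.0177; -0.0177 0.8547]  S=[0.7899]  K=[0.8176; 0.0641]  nu=[2.1798]  x^+=[-0.7431, 1.3347]  P^+=[0.1192 -0.0591; -0.0591 0.8514]
step 2: x^-=[-0.7339, 1.0173]  P^-=[0.4650 -0.0859; -0.0859 0.7270]  S=[0.5959]  K=[0.7688; -0.0465]  nu=[-0.0875]  x^+=[-0.8012, 1.0214]  P^+=[0.1128 -0.0646; -0.0646 0.7257]
step 3: x^-=[-0.7453, 0.7668]  P^-=[0.4604 -0.0785; -0.0785 0.6481]  S=[0.5920]  K=[0.7671; -0.0451]  nu=[1.8539]  x^+=[0.6769, 0.6832]  P^+=[0.1120 -0.0581; -0.0581 0.6469]

P_post[1,1] = 0.6469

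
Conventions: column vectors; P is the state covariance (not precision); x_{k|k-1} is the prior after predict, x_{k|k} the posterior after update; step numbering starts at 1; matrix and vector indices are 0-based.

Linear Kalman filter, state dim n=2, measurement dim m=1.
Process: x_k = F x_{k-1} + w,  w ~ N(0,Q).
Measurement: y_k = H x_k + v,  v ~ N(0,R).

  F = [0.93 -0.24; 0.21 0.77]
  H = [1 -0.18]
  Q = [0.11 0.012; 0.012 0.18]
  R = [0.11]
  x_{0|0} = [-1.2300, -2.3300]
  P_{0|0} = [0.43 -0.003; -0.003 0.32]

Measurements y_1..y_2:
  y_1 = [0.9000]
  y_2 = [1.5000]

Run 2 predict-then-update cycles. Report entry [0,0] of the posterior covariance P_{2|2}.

P_post[0,0] = 0.0754

step 1: x^-=[-0.5847, -2.0524]  P^-=[0.5017 0.0348; 0.0348 0.3877]  S=[0.6117]  K=[0.8099; -0.0571]  nu=[1.1153]  x^+=[0.3185, -2.1161]  P^+=[0.1005 0.0631; 0.0631 0.3857]
step 2: x^-=[0.8041, -1.5625]  P^-=[0.1909 0.0024; 0.0024 0.4335]  S=[0.3141]  K=[0.6064; -0.2409]  nu=[0.4146]  x^+=[1.0556, -1.6624]  P^+=[0.0754 0.0483; 0.0483 0.4153]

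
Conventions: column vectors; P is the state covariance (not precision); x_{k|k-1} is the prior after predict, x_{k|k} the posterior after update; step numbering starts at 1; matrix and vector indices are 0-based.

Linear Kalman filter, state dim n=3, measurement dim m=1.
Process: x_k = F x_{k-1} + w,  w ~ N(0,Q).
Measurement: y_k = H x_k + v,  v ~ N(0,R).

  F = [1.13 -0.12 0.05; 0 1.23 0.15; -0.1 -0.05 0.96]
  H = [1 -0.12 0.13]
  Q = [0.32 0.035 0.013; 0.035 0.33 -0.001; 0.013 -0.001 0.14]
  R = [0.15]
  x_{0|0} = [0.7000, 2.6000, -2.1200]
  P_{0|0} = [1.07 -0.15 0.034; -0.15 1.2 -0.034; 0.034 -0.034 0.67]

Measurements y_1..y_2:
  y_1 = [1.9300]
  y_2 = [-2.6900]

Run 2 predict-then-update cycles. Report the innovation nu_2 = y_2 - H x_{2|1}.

innov = [-4.3267]

step 1: x^-=[0.3730, 2.8800, -2.2352]  P^-=[1.7502 -0.3413 -0.0212; -0.3413 2.1480 -0.0003; -0.0212 -0.0003 0.7664]  S=[2.0205]  K=[0.8851; -0.2965; 0.0389]  nu=[2.1932]  x^+=[2.3142, 2.2297, -2.1500]  P^+=[0.1672 0.1890 -0.0906; 0.1890 1.9704 0.0230; -0.0906 0.0230 0.7634]
step 2: x^-=[2.2400, 2.4200, -2.4069]  P^-=[0.5020 -0.0018 -0.0664; -0.0018 3.3366 -0.0071; -0.0664 -0.0071 0.8672]  S=[0.6981]  K=[0.7071; -0.5774; 0.0676]  nu=[-4.3267]  x^+=[-0.8193, 4.9185, -2.6992]  P^+=[0.1530 0.2832 -0.0998; 0.2832 3.1039 0.0201; -0.0998 0.0201 0.8640]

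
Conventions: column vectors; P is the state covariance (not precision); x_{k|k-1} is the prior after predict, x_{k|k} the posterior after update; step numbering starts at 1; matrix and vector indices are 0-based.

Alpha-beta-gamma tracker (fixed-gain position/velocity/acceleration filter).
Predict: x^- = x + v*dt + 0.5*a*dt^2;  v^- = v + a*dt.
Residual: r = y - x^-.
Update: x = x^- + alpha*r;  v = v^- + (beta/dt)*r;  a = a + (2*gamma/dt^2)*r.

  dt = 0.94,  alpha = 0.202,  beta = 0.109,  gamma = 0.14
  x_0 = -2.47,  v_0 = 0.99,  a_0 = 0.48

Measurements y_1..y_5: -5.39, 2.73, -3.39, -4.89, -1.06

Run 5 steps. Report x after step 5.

x_post = -1.9651

step 1: x_pred=-1.3273  r=-4.0627  x^+=-2.1480  v^+=0.9701  a^+=-0.8074
step 2: x_pred=-1.5928  r=4.3228  x^+=-0.7196  v^+=0.7124  a^+=0.5624
step 3: x_pred=0.1986  r=-3.5886  x^+=-0.5263  v^+=0.8250  a^+=-0.5747
step 4: x_pred=-0.0048  r=-4.8852  x^+=-0.9916  v^+=-0.2817  a^+=-2.1228
step 5: x_pred=-2.1943  r=1.1343  x^+=-1.9651  v^+=-2.1456  a^+=-1.7634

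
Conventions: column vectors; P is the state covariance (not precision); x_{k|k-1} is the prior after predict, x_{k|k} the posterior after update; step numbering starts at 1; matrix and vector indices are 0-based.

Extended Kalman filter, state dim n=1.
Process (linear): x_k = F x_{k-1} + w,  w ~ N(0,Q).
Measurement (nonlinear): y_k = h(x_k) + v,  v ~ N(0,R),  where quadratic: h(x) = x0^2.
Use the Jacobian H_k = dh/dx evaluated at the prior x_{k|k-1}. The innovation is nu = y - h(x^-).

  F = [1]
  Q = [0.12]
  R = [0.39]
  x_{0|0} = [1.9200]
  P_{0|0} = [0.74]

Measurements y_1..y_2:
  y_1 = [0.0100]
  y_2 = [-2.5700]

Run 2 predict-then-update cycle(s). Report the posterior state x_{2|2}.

x_post = [-0.0747]

step 1: x^-=[1.9200]  P^-=[0.8600]  H_jac=[3.8400]  S=[13.0712]  K=[0.2526]  nu=[-3.6764]  x^+=[0.9912]  P^+=[0.0257]
step 2: x^-=[0.9912]  P^-=[0.1457]  H_jac=[1.9823]  S=[0.9624]  K=[0.3000]  nu=[-3.5524]  x^+=[-0.0747]  P^+=[0.0590]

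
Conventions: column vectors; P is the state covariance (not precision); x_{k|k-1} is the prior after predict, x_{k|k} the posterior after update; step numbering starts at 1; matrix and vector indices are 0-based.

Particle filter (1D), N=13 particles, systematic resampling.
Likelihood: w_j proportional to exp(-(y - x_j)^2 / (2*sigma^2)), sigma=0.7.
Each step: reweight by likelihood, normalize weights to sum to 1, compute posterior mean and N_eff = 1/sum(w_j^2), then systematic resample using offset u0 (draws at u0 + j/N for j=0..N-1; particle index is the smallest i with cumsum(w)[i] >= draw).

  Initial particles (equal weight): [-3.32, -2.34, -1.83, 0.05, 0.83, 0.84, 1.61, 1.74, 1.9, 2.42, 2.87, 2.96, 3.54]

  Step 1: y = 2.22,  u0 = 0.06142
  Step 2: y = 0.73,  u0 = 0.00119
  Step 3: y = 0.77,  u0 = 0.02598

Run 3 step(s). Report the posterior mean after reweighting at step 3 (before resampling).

step 1: w=[0.0000, 0.0000, 0.0000, 0.0016, 0.0278, 0.0286, 0.1364, 0.1576, 0.1796, 0.1914, 0.1295, 0.1140, 0.0337]  mean=2.1735  Neff=6.9071  idx=[6, 6, 7, 7, 8, 8, 8, 9, 9, 10, 10, 11, 12]
step 2: w=[0.1823, 0.1823, 0.1418, 0.1418, 0.0994, 0.0994, 0.0994, 0.0218, 0.0218, 0.0038, 0.0038, 0.0025, 0.0001]  mean=1.7817  Neff=7.2846  idx=[0, 0, 0, 1, 1, 2, 2, 3, 3, 4, 5, 6, 6]
step 3: w=[0.0963, 0.0963, 0.0963, 0.0963, 0.0963, 0.0758, 0.0758, 0.0758, 0.0758, 0.0538, 0.0538, 0.0538, 0.0538]  mean=1.7118  Neff=12.3524  idx=[0, 1, 1, 2, 3, 4, 5, 6, 7, 8, 9, 10, 12]

post_mean = 1.7118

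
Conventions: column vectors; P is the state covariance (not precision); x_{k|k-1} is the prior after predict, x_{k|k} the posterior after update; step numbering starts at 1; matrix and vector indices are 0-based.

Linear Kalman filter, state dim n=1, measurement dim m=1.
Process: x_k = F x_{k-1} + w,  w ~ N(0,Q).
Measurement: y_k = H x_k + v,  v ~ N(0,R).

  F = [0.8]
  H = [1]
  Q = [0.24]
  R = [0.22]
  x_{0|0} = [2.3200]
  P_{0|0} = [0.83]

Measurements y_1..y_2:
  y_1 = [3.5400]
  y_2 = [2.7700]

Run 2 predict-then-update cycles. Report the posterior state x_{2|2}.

x_post = [2.6784]

step 1: x^-=[1.8560]  P^-=[0.7712]  S=[0.9912]  K=[0.7780]  nu=[1.6840]  x^+=[3.1662]  P^+=[0.1712]
step 2: x^-=[2.5330]  P^-=[0.3495]  S=[0.5695]  K=[0.6137]  nu=[0.2370]  x^+=[2.6784]  P^+=[0.1350]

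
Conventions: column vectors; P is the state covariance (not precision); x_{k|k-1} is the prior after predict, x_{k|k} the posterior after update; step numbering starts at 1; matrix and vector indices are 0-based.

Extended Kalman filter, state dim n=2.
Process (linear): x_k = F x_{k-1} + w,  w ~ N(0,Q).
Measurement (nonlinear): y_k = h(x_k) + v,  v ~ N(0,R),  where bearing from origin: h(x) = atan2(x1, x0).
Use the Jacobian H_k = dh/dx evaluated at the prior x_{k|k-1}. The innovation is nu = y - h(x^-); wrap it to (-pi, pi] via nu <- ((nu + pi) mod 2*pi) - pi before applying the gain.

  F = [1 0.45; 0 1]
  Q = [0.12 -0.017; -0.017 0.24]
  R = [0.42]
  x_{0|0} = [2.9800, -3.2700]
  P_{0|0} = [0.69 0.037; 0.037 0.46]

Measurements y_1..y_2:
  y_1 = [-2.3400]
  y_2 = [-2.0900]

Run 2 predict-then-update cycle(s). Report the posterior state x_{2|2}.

x_post = [-0.9282, -3.6443]

step 1: x^-=[1.5085, -3.2700]  P^-=[0.9365 0.2270; 0.2270 0.7000]  H_jac=[0.2521 0.1163]  S=[0.5023]  K=[0.5226; 0.2760]  nu=[-1.2014]  x^+=[0.8806, -3.6016]  P^+=[0.7992 0.1545; 0.1545 0.6617]
step 2: x^-=[-0.7401, -3.6016]  P^-=[1.1923 0.4353; 0.4353 0.9017]  H_jac=[0.2664 -0.0547]  S=[0.4946]  K=[0.5940; 0.1346]  nu=[-0.3165]  x^+=[-0.9282, -3.6443]  P^+=[1.0178 0.3957; 0.3957 0.8928]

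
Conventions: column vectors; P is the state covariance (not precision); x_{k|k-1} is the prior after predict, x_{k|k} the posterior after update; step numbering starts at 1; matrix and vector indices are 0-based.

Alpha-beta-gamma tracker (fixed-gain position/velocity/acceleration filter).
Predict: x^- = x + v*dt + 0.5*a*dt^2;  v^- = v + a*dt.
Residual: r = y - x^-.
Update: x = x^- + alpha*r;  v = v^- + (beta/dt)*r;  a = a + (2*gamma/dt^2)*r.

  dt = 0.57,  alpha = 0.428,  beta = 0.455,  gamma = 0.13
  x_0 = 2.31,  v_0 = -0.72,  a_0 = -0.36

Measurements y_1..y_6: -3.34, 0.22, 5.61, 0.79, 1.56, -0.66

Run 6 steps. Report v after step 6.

step 1: x_pred=1.8411  r=-5.1811  x^+=-0.3764  v^+=-5.0610  a^+=-4.5062
step 2: x_pred=-3.9932  r=4.2132  x^+=-2.1900  v^+=-4.2664  a^+=-1.1346
step 3: x_pred=-4.8061  r=10.4161  x^+=-0.3480  v^+=3.4015  a^+=7.2009
step 4: x_pred=2.7607  r=-1.9707  x^+=1.9172  v^+=5.9330  a^+=5.6239
step 5: x_pred=6.2126  r=-4.6526  x^+=4.2213  v^+=5.4246  a^+=1.9006
step 6: x_pred=7.6221  r=-8.2821  x^+=4.0774  v^+=-0.1031  a^+=-4.7271

v_post = -0.1031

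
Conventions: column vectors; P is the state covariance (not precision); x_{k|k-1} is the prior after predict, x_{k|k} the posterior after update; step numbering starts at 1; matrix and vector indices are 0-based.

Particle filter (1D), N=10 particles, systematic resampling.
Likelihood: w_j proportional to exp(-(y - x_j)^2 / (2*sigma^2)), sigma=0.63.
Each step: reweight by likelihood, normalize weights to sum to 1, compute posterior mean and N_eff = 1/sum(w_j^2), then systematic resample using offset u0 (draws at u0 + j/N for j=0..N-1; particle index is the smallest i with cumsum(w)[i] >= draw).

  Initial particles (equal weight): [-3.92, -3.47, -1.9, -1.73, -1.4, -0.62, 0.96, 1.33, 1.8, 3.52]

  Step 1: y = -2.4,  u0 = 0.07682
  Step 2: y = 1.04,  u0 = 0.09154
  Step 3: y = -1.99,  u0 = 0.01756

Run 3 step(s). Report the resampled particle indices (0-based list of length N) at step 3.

step 1: w=[0.0288, 0.1250, 0.3860, 0.3004, 0.1500, 0.0098, 0.0000, 0.0000, 0.0000, 0.0000]  mean=-2.0158  Neff=3.5934  idx=[1, 2, 2, 2, 2, 3, 3, 3, 4, 4]
step 2: w=[0.0000, 0.0136, 0.0136, 0.0136, 0.0136, 0.0462, 0.0462, 0.0462, 0.4034, 0.4034]  mean=-1.4730  Neff=3.0064  idx=[5, 7, 8, 8, 8, 8, 9, 9, 9, 9]
step 3: w=[0.1313, 0.1313, 0.0922, 0.0922, 0.0922, 0.0922, 0.0922, 0.0922, 0.0922, 0.0922]  mean=-1.4866  Neff=9.7616  idx=[0, 0, 1, 2, 3, 4, 5, 6, 8, 9]

resampled_idx = [0, 0, 1, 2, 3, 4, 5, 6, 8, 9]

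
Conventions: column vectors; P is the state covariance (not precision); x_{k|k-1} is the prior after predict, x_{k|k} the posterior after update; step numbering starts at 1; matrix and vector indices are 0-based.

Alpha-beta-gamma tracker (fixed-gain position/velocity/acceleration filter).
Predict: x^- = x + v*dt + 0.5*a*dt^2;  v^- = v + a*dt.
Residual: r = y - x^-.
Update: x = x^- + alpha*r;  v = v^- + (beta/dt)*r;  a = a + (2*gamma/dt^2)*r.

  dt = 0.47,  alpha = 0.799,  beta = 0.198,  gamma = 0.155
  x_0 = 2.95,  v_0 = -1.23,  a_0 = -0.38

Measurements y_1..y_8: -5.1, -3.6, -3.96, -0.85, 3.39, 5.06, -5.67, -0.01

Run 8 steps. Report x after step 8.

x_post = 0.9057

step 1: x_pred=2.3299  r=-7.4299  x^+=-3.6066  v^+=-4.5387  a^+=-10.8068
step 2: x_pred=-6.9334  r=3.3334  x^+=-4.2700  v^+=-8.2136  a^+=-6.1289
step 3: x_pred=-8.8073  r=4.8473  x^+=-4.9343  v^+=-9.0521  a^+=0.6736
step 4: x_pred=-9.1144  r=8.2644  x^+=-2.5111  v^+=-5.2539  a^+=12.2714
step 5: x_pred=-3.6251  r=7.0151  x^+=1.9800  v^+=3.4690  a^+=22.1161
step 6: x_pred=6.0531  r=-0.9931  x^+=5.2596  v^+=13.4451  a^+=20.7224
step 7: x_pred=13.8676  r=-19.5376  x^+=-1.7429  v^+=14.9539  a^+=-6.6957
step 8: x_pred=4.5459  r=-4.5559  x^+=0.9057  v^+=9.8877  a^+=-13.0892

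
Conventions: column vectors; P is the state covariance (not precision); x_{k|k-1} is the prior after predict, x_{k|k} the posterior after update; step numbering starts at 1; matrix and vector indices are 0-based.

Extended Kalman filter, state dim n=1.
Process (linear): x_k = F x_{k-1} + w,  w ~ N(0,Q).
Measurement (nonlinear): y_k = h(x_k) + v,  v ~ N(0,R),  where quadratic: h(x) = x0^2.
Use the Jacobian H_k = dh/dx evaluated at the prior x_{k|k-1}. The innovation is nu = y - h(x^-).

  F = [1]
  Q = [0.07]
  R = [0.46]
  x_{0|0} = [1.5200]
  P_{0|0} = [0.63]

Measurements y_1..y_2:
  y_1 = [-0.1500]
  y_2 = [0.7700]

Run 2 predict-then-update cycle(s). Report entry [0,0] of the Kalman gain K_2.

step 1: x^-=[1.5200]  P^-=[0.7000]  H_jac=[3.0400]  S=[6.9291]  K=[0.3071]  nu=[-2.4604]  x^+=[0.7644]  P^+=[0.0465]
step 2: x^-=[0.7644]  P^-=[0.1165]  H_jac=[1.5288]  S=[0.7322]  K=[0.2432]  nu=[0.1857]  x^+=[0.8095]  P^+=[0.0732]

K[0,0] = 0.2432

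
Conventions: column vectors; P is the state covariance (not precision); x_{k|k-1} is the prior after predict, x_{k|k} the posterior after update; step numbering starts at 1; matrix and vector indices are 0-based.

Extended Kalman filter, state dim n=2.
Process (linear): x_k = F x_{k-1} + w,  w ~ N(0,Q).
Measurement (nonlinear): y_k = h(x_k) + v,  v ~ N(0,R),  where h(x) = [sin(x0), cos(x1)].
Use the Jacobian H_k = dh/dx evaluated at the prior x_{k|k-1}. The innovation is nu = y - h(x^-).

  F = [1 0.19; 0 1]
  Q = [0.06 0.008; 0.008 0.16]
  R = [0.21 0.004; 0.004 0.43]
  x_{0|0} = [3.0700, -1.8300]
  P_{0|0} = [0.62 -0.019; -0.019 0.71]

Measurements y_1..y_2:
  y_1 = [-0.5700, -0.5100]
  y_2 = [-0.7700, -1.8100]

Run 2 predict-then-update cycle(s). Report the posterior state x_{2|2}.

step 1: x^-=[2.7223, -1.8300]  P^-=[0.6984 0.1239; 0.1239 0.8700]  H_jac=[-0.9134 0.0000; 0.0000 0.9666]  S=[0.7927 -0.1054; -0.1054 1.2428]  K=[-0.8010 0.0284; -0.0534 0.6721]  nu=[-0.9771, -0.2537]  x^+=[3.4978, -1.9483]  P^+=[0.1840 0.0093; 0.0093 0.2988]
step 2: x^-=[3.1276, -1.9483]  P^-=[0.2584 0.0741; 0.0741 0.4588]  H_jac=[-0.9999 0.0000; 0.0000 0.9296]  S=[0.4683 -0.0649; -0.0649 0.8264]  K=[-0.5460 0.0405; -0.0877 0.5091]  nu=[-0.7840, -1.4414]  x^+=[3.4973, -2.6134]  P^+=[0.1145 0.0164; 0.0164 0.2351]

x_post = [3.4973, -2.6134]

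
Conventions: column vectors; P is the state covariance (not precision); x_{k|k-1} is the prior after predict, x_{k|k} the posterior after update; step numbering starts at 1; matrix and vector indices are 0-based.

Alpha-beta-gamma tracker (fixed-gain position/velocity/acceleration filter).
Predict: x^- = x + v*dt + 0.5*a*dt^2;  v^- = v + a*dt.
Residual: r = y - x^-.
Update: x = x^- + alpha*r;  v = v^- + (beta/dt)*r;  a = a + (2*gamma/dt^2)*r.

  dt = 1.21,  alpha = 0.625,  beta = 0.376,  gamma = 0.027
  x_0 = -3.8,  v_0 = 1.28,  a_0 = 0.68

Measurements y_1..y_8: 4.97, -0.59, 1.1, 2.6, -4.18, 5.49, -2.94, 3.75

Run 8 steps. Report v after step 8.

v_post = 0.7078

step 1: x_pred=-1.7534  r=6.7234  x^+=2.4487  v^+=4.1921  a^+=0.9280
step 2: x_pred=8.2004  r=-8.7904  x^+=2.7064  v^+=2.5833  a^+=0.6038
step 3: x_pred=6.2742  r=-5.1742  x^+=3.0403  v^+=1.7060  a^+=0.4129
step 4: x_pred=5.4069  r=-2.8069  x^+=3.6526  v^+=1.3334  a^+=0.3094
step 5: x_pred=5.4925  r=-9.6725  x^+=-0.5528  v^+=-1.2979  a^+=-0.0474
step 6: x_pred=-2.1579  r=7.6479  x^+=2.6220  v^+=1.0214  a^+=0.2347
step 7: x_pred=4.0297  r=-6.9697  x^+=-0.3264  v^+=-0.8604  a^+=-0.0223
step 8: x_pred=-1.3838  r=5.1338  x^+=1.8248  v^+=0.7078  a^+=0.1670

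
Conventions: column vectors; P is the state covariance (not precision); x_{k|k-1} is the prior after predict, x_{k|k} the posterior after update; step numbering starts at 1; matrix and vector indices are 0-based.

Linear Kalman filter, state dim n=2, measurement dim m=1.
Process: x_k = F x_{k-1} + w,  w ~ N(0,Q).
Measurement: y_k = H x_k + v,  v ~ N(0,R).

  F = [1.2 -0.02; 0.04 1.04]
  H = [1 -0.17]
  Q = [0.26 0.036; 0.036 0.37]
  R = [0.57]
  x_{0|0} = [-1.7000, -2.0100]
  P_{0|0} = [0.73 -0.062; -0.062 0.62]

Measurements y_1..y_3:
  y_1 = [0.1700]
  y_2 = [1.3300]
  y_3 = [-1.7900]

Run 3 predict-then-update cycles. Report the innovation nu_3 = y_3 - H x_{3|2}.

step 1: x^-=[-1.9998, -2.1584]  P^-=[1.3144 -0.0192; -0.0192 1.0366]  S=[1.9209]  K=[0.6860; -0.1017]  nu=[1.8029]  x^+=[-0.7631, -2.3418]  P^+=[0.4105 0.1149; 0.1149 1.0167]
step 2: x^-=[-0.8689, -2.4660]  P^-=[0.8461 0.1778; 0.1778 1.4799]  S=[1.3984]  K=[0.5834; -0.0528]  nu=[1.7796]  x^+=[0.1694, -2.5599]  P^+=[0.3701 0.2209; 0.2209 1.4760]
step 3: x^-=[0.2545, -2.6555]  P^-=[0.7829 0.2985; 0.2985 1.9854]  S=[1.3088]  K=[0.5594; -0.0298]  nu=[-2.4959]  x^+=[-1.1418, -2.5811]  P^+=[0.3733 0.3203; 0.3203 1.9843]

innov = [-2.4959]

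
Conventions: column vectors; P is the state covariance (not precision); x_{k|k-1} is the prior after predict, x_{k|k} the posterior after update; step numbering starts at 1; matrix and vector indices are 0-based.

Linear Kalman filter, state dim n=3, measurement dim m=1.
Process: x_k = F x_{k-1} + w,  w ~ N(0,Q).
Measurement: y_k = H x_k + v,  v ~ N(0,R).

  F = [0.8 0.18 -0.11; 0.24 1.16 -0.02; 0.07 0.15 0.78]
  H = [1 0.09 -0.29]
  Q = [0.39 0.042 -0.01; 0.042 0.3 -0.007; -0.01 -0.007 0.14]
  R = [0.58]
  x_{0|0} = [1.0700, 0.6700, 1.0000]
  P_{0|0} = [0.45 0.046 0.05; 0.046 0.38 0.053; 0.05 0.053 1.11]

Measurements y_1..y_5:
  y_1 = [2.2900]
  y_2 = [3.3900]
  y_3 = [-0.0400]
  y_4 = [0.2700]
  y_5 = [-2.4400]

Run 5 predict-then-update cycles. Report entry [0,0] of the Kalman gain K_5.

K[0,0] = 0.5367

step 1: x^-=[0.8666, 1.0140, 0.9554]  P^-=[0.7061 0.2458 -0.0263; 0.2458 0.8604 0.1118; -0.0263 0.1118 0.8449]  S=[1.4178]  K=[0.5190; 0.2051; -0.1843]  nu=[1.6092]  x^+=[1.7018, 1.3440, 0.6589]  P^+=[0.3242 0.0949 0.1093; 0.0949 0.8007 0.1654; 0.1093 0.1654 0.7968]
step 2: x^-=[1.5309, 1.9544, 0.8347]  P^-=[0.6346 0.3390 0.0618; 0.3390 1.4405 0.3059; 0.0618 0.3059 0.6970]  S=[1.2941]  K=[0.5001; 0.2936; -0.0871]  nu=[1.9253]  x^+=[2.4937, 2.5196, 0.6669]  P^+=[0.3109 0.1490 0.1182; 0.1490 1.3290 0.3390; 0.1182 0.3390 0.6872]
step 3: x^-=[2.3751, 3.5079, 1.0727]  P^-=[0.6491 0.4759 0.1190; 0.4759 2.1726 0.5639; 0.1190 0.5639 0.6849]  S=[1.2915]  K=[0.5090; 0.3933; -0.0224]  nu=[-2.4198]  x^+=[1.1434, 2.5562, 1.1268]  P^+=[0.3144 0.2174 0.1337; 0.2174 1.9728 0.5753; 0.1337 0.5753 0.6842]
step 4: x^-=[1.2509, 3.2171, 1.3424]  P^-=[0.6797 0.6458 0.1847; 0.6458 3.0661 0.9000; 0.1847 0.9000 0.7560]  S=[1.3103]  K=[0.5222; 0.5043; 0.0354]  nu=[-0.8812]  x^+=[0.7907, 2.7728, 1.3112]  P^+=[0.3224 0.3007 0.1604; 0.3007 2.7329 0.8766; 0.1604 0.8766 0.7544]
step 5: x^-=[0.9875, 3.3800, 1.4940]  P^-=[0.7176 0.8464 0.2645; 0.8464 4.1215 1.3177; 0.2645 1.3177 0.8910]  S=[1.3361]  K=[0.5367; 0.6251; 0.0933]  nu=[-3.2984]  x^+=[-0.7828, 1.3181, 1.1862]  P^+=[0.3328 0.3982 0.1975; 0.3982 3.5994 1.2398; 0.1975 1.2398 0.8793]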